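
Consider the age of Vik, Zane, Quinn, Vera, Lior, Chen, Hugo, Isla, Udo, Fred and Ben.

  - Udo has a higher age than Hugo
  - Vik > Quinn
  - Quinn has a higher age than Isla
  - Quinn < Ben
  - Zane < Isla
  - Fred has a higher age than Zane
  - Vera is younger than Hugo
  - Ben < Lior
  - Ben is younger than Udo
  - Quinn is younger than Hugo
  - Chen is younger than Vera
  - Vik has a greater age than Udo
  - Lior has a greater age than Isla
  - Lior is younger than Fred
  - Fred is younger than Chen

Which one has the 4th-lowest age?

Chaining the given pairs: Zane < Isla < Quinn < Ben < Lior < Fred < Chen < Vera < Hugo < Udo < Vik.
The 4th smallest is Ben.

Ben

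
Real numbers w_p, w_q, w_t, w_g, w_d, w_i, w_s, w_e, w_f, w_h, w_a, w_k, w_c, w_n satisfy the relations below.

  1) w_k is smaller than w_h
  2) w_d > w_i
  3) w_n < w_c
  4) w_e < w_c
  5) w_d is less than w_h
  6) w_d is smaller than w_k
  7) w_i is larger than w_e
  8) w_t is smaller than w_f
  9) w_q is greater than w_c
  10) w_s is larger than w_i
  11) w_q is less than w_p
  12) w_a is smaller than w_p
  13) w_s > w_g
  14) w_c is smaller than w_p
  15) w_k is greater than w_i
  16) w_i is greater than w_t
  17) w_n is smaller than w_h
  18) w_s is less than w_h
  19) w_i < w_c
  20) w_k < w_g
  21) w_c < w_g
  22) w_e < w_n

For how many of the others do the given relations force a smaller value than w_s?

The elements the relations force below w_s are w_e, w_t, w_i, w_n, w_c, w_d, w_k, w_g — no chain reaches any other.
That is 8.

8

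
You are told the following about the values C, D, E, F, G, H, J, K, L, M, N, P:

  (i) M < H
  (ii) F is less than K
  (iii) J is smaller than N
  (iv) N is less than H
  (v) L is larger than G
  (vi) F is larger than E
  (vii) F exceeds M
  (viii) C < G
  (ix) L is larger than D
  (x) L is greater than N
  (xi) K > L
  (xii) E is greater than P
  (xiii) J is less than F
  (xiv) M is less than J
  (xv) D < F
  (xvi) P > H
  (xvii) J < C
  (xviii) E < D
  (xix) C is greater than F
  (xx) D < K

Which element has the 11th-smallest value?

L

The consecutive relations fix a unique order: M < J < N < H < P < E < D < F < C < G < L < K.
Counting 11 from the smallest end gives L.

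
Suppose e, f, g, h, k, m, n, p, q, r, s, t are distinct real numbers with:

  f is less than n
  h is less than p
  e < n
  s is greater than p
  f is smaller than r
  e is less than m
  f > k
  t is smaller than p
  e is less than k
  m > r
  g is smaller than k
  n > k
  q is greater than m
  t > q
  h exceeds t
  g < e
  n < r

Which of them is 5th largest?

q

Chaining the given pairs: g < e < k < f < n < r < m < q < t < h < p < s.
Counting 5 from the largest end gives q.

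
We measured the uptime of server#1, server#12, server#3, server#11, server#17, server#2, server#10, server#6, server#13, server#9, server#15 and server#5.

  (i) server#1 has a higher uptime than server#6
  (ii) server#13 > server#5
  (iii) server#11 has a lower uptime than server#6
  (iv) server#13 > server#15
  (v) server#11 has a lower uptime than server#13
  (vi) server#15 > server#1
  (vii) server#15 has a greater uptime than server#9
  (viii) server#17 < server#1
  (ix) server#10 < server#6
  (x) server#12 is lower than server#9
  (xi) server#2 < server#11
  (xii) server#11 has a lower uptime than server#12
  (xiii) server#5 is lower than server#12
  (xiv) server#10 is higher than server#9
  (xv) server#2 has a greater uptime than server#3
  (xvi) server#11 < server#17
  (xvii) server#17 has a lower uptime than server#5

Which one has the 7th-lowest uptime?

Chaining the given pairs: server#3 < server#2 < server#11 < server#17 < server#5 < server#12 < server#9 < server#10 < server#6 < server#1 < server#15 < server#13.
Counting 7 from the smallest end gives server#9.

server#9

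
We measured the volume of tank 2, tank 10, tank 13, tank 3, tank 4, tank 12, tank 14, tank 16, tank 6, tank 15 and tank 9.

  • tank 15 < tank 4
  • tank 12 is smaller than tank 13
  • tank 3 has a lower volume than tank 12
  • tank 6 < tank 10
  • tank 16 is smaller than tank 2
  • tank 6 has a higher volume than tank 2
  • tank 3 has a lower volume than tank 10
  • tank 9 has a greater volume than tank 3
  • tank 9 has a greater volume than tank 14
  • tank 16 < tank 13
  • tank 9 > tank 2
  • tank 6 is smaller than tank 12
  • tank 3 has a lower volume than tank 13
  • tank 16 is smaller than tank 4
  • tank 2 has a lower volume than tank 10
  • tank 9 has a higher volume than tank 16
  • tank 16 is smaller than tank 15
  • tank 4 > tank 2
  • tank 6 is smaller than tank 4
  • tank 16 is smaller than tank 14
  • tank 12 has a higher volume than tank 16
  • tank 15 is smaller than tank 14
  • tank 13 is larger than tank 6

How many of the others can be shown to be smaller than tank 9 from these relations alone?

5

Directly below tank 9: tank 16, tank 14, tank 2, tank 3.
One step further: tank 15 (5 so far).
No other element is forced below tank 9 by the given relations, so the count is 5.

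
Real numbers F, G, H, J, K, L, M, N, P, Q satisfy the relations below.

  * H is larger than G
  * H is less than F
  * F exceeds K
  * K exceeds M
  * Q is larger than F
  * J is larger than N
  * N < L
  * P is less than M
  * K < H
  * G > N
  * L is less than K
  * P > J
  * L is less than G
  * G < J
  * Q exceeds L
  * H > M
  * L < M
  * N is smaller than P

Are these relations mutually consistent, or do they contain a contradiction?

consistent

Every relation is compatible with N < L < G < J < P < M < K < H < F < Q; the set is consistent.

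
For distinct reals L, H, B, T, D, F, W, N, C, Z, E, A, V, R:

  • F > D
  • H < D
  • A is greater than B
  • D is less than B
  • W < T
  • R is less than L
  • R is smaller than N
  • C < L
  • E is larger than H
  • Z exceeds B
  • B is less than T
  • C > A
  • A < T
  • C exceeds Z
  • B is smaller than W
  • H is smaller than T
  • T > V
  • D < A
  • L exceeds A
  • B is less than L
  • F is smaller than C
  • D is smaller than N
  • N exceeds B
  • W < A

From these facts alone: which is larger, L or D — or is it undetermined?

L

Link the given pairs in sequence: D < B; B < W; W < A; A < L.
Chaining these gives D < B < W < A < L.
So L is larger.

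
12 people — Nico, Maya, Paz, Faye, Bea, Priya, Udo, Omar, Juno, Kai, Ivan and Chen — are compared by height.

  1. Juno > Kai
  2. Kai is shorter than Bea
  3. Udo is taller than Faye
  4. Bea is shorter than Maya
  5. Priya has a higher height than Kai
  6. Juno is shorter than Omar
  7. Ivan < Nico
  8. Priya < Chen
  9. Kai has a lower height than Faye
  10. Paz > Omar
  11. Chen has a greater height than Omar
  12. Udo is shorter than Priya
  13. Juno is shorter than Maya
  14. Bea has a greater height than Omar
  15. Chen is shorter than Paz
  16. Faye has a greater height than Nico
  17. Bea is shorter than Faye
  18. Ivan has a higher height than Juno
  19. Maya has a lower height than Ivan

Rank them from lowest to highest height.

The consecutive links are each given: Kai < Juno; Juno < Omar; Omar < Bea; Bea < Maya; Maya < Ivan; Ivan < Nico; Nico < Faye; Faye < Udo; Udo < Priya; Priya < Chen; Chen < Paz.

Kai < Juno < Omar < Bea < Maya < Ivan < Nico < Faye < Udo < Priya < Chen < Paz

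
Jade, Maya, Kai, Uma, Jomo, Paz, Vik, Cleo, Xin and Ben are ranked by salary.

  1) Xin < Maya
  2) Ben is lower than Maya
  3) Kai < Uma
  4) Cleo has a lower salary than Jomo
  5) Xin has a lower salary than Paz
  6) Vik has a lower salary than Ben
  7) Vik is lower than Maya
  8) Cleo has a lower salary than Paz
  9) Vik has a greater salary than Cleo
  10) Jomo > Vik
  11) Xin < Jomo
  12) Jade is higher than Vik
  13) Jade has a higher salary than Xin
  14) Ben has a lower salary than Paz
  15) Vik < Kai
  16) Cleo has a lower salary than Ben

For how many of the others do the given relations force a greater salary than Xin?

4

From Xin the given relations immediately reach Jomo, Jade, Paz, Maya.
No other element is forced above Xin by the given relations, so the count is 4.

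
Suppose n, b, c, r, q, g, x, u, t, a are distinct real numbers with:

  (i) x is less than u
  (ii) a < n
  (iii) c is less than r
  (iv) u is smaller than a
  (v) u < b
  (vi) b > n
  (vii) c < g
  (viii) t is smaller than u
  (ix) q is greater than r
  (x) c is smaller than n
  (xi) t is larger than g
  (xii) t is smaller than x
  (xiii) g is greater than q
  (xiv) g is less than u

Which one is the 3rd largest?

The consecutive relations fix a unique order: c < r < q < g < t < x < u < a < n < b.
Counting 3 from the largest end gives a.

a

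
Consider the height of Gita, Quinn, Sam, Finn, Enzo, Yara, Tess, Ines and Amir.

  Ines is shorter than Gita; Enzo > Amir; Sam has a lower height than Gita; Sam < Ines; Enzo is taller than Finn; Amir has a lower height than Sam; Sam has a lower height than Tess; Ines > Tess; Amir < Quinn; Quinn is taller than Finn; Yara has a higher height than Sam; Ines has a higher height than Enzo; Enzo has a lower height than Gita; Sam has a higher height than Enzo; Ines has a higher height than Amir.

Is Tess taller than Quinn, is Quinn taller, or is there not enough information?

Following every chain through Tess: above Tess we get Ines, Gita; below Tess we get Amir, Finn, Enzo, Sam.
Quinn is not reached, and no chain runs the other way from Quinn to Tess.
So the given relations leave the order of Tess and Quinn undetermined.

undetermined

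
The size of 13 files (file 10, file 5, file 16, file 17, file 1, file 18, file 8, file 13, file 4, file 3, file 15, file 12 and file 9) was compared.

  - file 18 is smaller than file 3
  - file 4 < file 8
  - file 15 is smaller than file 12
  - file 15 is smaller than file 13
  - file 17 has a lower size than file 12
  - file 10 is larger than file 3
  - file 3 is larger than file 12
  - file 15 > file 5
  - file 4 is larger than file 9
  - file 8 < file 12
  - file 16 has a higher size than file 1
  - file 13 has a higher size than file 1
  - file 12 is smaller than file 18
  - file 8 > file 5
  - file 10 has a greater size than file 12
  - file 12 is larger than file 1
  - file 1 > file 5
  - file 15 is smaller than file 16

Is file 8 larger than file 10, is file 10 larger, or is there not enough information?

file 10

The relevant relations are file 8 < file 12; file 12 < file 18; file 18 < file 3; file 3 < file 10.
Chaining these gives file 8 < file 12 < file 18 < file 3 < file 10.
So file 10 is larger.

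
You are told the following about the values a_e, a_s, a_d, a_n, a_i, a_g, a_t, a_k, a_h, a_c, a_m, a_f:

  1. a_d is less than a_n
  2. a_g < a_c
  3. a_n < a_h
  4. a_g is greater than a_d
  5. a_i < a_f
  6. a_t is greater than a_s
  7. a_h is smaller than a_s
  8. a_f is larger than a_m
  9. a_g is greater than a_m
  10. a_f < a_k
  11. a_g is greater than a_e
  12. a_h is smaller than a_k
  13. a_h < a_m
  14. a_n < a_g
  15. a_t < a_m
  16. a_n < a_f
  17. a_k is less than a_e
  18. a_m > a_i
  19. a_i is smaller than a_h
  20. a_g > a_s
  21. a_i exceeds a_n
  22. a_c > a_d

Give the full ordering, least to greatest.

The consecutive links are each given: a_d < a_n; a_n < a_i; a_i < a_h; a_h < a_s; a_s < a_t; a_t < a_m; a_m < a_f; a_f < a_k; a_k < a_e; a_e < a_g; a_g < a_c.

a_d < a_n < a_i < a_h < a_s < a_t < a_m < a_f < a_k < a_e < a_g < a_c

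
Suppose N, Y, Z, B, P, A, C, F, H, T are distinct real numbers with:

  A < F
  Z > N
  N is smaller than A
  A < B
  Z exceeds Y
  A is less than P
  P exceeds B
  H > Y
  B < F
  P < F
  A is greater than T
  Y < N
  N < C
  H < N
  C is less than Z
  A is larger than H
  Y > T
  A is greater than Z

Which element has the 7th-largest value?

N

Chaining the given pairs: T < Y < H < N < C < Z < A < B < P < F.
Counting 7 from the largest end gives N.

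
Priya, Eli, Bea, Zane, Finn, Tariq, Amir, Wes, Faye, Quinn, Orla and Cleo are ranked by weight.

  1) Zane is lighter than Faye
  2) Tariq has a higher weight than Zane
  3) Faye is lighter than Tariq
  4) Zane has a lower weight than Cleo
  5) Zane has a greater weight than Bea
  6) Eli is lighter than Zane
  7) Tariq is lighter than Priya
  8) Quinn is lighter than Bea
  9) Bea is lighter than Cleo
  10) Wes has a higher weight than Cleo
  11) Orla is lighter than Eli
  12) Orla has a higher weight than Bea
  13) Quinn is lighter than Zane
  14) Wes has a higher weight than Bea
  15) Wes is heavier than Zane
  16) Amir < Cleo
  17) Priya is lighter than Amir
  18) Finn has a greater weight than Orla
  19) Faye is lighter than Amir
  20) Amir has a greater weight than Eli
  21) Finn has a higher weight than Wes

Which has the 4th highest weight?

Amir

Chaining the given pairs: Quinn < Bea < Orla < Eli < Zane < Faye < Tariq < Priya < Amir < Cleo < Wes < Finn.
The 4th largest is Amir.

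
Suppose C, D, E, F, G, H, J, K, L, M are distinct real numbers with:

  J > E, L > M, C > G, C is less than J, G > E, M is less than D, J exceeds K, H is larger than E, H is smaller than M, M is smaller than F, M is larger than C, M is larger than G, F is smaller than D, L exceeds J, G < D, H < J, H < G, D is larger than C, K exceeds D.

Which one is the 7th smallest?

D

Chaining the given pairs: E < H < G < C < M < F < D < K < J < L.
The 7th smallest is D.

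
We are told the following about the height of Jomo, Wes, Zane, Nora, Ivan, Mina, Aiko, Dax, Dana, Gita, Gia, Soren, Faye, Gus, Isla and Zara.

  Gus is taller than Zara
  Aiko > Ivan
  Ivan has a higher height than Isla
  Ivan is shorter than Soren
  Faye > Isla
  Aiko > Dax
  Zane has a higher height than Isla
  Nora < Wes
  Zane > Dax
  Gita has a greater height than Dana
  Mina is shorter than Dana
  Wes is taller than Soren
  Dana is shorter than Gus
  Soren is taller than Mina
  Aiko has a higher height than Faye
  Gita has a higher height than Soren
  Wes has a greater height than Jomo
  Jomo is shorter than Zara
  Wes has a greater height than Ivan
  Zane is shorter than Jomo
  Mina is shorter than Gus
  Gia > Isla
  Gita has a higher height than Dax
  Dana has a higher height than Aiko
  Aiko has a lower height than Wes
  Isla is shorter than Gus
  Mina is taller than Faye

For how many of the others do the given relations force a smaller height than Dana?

The elements the relations force below Dana are Isla, Faye, Dax, Mina, Ivan, Aiko — no chain reaches any other.
That is 6.

6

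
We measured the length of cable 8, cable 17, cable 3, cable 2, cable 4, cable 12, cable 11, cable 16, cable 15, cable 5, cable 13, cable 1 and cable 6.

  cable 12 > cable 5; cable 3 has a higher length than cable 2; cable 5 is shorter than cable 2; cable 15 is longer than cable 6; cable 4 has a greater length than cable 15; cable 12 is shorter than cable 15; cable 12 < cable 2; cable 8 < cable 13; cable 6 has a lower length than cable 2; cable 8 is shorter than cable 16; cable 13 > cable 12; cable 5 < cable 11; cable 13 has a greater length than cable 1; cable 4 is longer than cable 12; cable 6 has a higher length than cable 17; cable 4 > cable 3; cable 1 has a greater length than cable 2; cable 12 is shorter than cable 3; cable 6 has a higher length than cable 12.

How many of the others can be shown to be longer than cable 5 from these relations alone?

9

Directly above cable 5: cable 12, cable 11, cable 2.
One step further: cable 6, cable 1, cable 3, cable 15, cable 4, cable 13 (9 so far).
Nothing else is reachable above cable 5; 9 in all.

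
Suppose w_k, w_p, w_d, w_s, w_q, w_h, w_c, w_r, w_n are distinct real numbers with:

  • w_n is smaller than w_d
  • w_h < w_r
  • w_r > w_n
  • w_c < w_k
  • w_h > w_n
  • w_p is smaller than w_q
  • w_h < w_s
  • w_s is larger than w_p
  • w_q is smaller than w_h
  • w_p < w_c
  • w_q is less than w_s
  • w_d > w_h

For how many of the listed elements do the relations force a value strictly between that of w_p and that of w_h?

1

Chaining upward from w_p reaches: w_q, w_c, w_r, w_s, w_k, w_d.
Chaining downward from w_h reaches: w_q, w_n.
Strictly between w_p and w_h are those in both lists: w_q — 1 element.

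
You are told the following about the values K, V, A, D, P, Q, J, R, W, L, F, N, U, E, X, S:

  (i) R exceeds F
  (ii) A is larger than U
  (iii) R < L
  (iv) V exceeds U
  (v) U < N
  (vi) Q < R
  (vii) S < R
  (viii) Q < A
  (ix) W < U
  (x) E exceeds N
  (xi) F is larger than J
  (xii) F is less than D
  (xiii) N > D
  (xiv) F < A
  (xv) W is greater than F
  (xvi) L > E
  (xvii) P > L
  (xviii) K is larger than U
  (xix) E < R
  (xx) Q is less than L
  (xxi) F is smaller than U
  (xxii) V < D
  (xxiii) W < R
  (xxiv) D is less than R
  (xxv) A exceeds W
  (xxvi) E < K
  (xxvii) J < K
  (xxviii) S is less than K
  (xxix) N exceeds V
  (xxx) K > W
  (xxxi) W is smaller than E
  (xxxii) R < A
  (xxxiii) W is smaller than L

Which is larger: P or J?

P

The relevant relations are J < F; F < W; W < U; U < V; V < D; D < N; N < E; E < R; R < L; L < P.
Together: J < F < W < U < V < D < N < E < R < L < P.
So J < P; P is the larger of the two.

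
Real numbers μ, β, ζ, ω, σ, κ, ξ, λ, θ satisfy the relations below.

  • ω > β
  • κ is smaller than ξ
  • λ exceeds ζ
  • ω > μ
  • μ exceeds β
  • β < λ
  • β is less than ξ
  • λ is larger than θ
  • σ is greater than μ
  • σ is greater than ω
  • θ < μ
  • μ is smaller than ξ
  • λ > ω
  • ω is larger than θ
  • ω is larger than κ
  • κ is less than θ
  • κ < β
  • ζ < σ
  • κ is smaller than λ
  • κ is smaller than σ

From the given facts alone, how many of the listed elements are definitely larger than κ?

7

From κ the given relations immediately reach β, θ, ω, ξ, σ, λ.
From those, μ — 7 in total.
No other element is forced above κ by the given relations, so the count is 7.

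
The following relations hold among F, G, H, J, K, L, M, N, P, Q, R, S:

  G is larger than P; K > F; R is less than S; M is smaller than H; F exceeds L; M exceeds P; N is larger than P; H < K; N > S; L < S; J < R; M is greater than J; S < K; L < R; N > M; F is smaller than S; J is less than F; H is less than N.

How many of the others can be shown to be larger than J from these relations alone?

7

From J the given relations immediately reach R, M, F.
From those, S, H, N, K — 7 in total.
Nothing else is reachable above J; 7 in all.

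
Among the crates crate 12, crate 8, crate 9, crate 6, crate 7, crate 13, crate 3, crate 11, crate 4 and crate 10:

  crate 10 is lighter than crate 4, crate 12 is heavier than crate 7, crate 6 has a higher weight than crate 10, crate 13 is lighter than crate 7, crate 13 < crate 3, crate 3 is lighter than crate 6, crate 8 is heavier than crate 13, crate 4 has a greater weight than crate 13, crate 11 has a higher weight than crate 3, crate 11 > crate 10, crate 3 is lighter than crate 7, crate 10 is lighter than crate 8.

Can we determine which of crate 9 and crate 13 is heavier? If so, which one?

undetermined

Following every chain through crate 13: above crate 13 we get crate 3, crate 7, crate 6, crate 11, crate 4, crate 12, crate 8.
crate 9 is not reached, and no chain runs the other way from crate 9 to crate 13.
So the given relations leave the order of crate 13 and crate 9 undetermined.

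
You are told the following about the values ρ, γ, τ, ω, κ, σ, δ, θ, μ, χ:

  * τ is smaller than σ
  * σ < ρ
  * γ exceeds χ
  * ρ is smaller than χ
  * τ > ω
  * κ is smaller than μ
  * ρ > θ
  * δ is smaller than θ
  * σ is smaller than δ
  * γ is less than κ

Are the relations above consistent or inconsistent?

Every relation is compatible with ω < τ < σ < δ < θ < ρ < χ < γ < κ < μ; the set is consistent.

consistent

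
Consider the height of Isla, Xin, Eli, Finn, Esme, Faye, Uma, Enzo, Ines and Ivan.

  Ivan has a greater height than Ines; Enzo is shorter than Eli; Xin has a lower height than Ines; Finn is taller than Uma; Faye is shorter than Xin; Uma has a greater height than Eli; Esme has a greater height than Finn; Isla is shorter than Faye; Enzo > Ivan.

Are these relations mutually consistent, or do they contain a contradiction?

The single ordering Isla < Faye < Xin < Ines < Ivan < Enzo < Eli < Uma < Finn < Esme satisfies every listed relation, so no contradiction arises.

consistent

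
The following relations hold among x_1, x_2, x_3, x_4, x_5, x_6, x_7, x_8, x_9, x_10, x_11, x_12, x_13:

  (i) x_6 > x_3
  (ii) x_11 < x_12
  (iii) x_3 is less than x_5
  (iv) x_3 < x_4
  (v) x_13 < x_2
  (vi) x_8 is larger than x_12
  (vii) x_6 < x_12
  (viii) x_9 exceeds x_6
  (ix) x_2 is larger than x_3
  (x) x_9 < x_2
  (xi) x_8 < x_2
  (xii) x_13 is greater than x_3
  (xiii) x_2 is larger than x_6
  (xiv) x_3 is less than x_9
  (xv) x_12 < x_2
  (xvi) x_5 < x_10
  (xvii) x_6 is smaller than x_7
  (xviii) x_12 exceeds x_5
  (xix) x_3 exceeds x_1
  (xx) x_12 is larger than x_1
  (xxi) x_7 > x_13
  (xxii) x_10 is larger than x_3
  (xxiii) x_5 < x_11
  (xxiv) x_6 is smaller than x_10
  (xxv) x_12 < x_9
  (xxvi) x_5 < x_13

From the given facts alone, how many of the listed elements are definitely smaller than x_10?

From x_10 the given relations immediately reach x_3, x_5, x_6.
From those, x_1 — 4 in total.
Nothing else is reachable below x_10; 4 in all.

4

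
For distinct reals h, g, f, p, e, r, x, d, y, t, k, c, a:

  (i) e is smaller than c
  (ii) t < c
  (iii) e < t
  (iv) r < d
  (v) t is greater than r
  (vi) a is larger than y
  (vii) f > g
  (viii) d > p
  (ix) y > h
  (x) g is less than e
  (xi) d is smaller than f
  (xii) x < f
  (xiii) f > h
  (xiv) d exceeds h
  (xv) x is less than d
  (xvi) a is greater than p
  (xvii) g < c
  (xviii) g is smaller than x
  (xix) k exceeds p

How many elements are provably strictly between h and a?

1

Chaining upward from h reaches: d, f, y.
Chaining downward from a reaches: p, y.
Strictly between h and a are those in both lists: y — 1 element.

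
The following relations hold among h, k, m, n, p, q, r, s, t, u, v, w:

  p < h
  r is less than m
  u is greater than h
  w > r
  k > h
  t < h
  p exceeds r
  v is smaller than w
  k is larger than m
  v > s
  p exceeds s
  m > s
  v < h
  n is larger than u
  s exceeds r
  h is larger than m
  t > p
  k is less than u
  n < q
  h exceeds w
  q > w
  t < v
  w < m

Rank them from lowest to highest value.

r < s < p < t < v < w < m < h < k < u < n < q

The consecutive links are each given: r < s; s < p; p < t; t < v; v < w; w < m; m < h; h < k; k < u; u < n; n < q.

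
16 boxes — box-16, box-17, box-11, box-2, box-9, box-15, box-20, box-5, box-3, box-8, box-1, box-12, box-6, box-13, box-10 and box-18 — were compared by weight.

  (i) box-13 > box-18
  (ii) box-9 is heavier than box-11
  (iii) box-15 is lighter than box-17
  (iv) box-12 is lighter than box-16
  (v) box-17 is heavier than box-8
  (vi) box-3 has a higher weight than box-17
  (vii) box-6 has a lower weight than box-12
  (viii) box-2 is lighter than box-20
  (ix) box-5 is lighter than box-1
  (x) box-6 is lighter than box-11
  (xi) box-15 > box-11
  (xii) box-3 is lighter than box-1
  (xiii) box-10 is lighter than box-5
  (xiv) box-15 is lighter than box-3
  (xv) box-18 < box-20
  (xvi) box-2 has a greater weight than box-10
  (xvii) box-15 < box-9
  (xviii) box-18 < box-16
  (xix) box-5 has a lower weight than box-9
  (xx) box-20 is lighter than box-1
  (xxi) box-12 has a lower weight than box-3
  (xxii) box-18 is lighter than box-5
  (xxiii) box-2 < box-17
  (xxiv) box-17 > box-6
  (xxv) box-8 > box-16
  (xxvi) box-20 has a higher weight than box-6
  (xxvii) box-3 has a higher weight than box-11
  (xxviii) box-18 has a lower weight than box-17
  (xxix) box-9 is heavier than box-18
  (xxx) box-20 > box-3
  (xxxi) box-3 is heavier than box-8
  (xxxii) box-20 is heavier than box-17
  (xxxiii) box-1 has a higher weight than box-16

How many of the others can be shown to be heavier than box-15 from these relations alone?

The elements the relations force above box-15 are box-17, box-3, box-20, box-9, box-1 — no chain reaches any other.
That is 5.

5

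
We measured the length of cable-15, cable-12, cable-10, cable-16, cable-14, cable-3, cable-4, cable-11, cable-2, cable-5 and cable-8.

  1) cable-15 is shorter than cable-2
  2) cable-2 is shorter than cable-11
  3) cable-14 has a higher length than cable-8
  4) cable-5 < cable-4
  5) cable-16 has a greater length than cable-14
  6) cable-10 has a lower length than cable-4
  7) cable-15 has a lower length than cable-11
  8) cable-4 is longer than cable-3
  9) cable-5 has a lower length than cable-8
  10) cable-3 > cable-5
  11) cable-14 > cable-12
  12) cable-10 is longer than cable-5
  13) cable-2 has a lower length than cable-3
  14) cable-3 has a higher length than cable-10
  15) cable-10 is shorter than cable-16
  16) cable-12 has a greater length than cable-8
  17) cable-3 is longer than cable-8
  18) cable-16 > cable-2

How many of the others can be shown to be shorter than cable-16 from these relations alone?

From cable-16 the given relations immediately reach cable-2, cable-10, cable-14.
From those, cable-5, cable-8, cable-15, cable-12 — 7 in total.
No other element is forced below cable-16 by the given relations, so the count is 7.

7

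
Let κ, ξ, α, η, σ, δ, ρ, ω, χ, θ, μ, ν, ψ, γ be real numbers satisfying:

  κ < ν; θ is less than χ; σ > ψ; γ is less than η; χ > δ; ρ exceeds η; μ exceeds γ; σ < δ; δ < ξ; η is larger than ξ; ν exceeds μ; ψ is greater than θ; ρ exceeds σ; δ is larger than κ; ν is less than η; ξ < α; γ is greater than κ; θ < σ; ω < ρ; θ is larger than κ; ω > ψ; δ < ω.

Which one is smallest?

Chaining upward from κ: directly above it, γ, θ, δ, ν; then μ, ψ, σ, ω, ξ, η, χ; then α, ρ.
That covers every other element, and nothing is given below κ, so κ is the smallest.

κ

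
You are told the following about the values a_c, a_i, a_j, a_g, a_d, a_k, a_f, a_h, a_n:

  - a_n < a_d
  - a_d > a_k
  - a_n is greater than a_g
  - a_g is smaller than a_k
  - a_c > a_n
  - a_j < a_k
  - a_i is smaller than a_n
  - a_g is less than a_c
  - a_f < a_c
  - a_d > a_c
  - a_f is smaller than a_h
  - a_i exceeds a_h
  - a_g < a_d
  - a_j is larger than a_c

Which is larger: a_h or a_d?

a_d

a_h < a_i and a_i < a_n give a_h < a_n.
With a_n < a_c: a_h < a_i < a_n < a_c.
With a_c < a_j: a_h < a_i < a_n < a_c < a_j.
Then a_j < a_k extends the chain to a_k.
With a_k < a_d: a_h < a_i < a_n < a_c < a_j < a_k < a_d.
So a_h < a_d; a_d is the larger of the two.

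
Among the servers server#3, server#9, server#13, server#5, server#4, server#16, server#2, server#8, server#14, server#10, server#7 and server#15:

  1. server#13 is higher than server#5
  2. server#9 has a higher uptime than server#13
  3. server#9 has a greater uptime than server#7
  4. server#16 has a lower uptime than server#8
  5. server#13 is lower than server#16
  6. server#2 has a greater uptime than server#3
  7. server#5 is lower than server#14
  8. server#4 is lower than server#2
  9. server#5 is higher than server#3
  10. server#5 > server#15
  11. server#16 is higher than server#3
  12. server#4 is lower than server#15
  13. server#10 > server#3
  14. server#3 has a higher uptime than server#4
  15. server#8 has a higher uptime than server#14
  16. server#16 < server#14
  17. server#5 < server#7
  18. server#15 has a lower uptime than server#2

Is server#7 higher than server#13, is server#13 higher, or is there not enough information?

undetermined

Following every chain through server#13: above server#13 we get server#16, server#14, server#8, server#9; below server#13 we get server#4, server#15, server#3, server#5.
server#7 is not reached, and no chain runs the other way from server#7 to server#13.
So the given relations leave the order of server#13 and server#7 undetermined.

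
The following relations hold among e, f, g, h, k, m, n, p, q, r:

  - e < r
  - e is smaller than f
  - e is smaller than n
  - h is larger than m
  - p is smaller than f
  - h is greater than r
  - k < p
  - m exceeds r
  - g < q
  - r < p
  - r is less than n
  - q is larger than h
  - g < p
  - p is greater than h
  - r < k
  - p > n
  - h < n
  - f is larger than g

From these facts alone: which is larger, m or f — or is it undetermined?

f

Chaining the given relations: m < h < n < p < f.
So f is larger.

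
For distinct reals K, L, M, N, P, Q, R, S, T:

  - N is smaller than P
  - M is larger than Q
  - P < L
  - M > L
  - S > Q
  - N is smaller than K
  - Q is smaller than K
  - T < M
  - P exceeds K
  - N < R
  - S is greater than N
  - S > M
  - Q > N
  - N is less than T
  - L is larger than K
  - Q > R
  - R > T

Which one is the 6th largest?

The consecutive relations fix a unique order: N < T < R < Q < K < P < L < M < S.
Counting 6 from the largest end gives Q.

Q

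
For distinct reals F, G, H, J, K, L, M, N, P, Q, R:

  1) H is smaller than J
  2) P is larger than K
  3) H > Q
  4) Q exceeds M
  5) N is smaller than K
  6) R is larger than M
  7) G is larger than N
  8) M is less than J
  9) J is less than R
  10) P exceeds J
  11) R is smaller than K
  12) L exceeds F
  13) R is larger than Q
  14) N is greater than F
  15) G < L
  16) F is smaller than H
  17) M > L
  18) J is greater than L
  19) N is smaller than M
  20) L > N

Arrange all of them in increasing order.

Nothing is placed below F, so it is least; from there F < N; N < G; G < L; L < M; M < Q; Q < H; H < J; J < R; R < K; K < P, each given directly.

F < N < G < L < M < Q < H < J < R < K < P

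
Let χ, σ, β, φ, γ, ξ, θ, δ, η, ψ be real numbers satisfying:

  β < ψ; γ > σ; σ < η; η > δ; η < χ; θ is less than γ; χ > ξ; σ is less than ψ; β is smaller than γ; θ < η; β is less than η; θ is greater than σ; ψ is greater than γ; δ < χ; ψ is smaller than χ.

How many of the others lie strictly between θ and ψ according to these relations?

1

The relations place θ below ψ. An element lies strictly between them when it is forced above θ and also forced below ψ.
Above θ: {γ, η, χ}. Below ψ: {β, σ, γ}.
Intersection: {γ} — 1.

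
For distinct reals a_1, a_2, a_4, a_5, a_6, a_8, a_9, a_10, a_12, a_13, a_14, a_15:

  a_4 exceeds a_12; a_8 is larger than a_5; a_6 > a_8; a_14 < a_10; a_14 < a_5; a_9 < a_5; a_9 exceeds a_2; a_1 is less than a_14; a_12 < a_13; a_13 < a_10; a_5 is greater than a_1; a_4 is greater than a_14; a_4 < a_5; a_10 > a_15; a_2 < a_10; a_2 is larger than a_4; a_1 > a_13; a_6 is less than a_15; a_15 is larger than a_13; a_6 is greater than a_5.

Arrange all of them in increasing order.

a_12 < a_13 < a_1 < a_14 < a_4 < a_2 < a_9 < a_5 < a_8 < a_6 < a_15 < a_10

Each adjacent pair is fixed by a given relation: a_12 < a_13; a_13 < a_1; a_1 < a_14; a_14 < a_4; a_4 < a_2; a_2 < a_9; a_9 < a_5; a_5 < a_8; a_8 < a_6; a_6 < a_15; a_15 < a_10. Chaining them end to end gives the full order.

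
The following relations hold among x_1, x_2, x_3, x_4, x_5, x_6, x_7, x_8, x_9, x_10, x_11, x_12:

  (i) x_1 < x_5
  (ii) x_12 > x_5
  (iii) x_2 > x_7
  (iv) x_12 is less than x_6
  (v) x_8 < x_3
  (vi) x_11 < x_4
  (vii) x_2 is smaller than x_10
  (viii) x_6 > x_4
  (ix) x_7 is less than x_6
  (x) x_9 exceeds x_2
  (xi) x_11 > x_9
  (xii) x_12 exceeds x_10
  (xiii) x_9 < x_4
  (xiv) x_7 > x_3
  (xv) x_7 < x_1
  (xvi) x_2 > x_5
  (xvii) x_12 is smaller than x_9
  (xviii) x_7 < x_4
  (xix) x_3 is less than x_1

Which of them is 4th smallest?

x_1

Chaining the given pairs: x_8 < x_3 < x_7 < x_1 < x_5 < x_2 < x_10 < x_12 < x_9 < x_11 < x_4 < x_6.
The 4th smallest is x_1.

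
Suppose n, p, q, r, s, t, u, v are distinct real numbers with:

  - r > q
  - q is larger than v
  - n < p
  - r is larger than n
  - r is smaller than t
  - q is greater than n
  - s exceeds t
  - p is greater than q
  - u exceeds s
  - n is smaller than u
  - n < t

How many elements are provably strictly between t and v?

2

The relations place v below t. An element lies strictly between them when it is forced above v and also forced below t.
Above v: {q, p, r, s, u}. Below t: {n, q, r}.
Intersection: {q, r} — 2.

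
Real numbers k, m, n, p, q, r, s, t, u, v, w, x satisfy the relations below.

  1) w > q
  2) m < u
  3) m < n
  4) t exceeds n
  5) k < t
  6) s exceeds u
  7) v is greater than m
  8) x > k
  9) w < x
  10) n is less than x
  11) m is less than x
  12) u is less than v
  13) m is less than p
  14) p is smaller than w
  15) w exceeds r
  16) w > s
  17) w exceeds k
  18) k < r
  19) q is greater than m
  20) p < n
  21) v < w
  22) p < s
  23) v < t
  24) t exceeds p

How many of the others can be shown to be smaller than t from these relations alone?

6

From t the given relations immediately reach k, p, n, v.
From those, m, u — 6 in total.
Nothing else is reachable below t; 6 in all.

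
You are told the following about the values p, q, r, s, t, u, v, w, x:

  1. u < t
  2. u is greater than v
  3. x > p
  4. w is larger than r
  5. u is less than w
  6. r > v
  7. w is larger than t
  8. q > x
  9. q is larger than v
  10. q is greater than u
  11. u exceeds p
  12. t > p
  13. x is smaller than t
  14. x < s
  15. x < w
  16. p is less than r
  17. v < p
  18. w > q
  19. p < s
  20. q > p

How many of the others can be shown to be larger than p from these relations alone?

From p the given relations immediately reach r, x, u, t, q, s.
From those, w — 7 in total.
No other element is forced above p by the given relations, so the count is 7.

7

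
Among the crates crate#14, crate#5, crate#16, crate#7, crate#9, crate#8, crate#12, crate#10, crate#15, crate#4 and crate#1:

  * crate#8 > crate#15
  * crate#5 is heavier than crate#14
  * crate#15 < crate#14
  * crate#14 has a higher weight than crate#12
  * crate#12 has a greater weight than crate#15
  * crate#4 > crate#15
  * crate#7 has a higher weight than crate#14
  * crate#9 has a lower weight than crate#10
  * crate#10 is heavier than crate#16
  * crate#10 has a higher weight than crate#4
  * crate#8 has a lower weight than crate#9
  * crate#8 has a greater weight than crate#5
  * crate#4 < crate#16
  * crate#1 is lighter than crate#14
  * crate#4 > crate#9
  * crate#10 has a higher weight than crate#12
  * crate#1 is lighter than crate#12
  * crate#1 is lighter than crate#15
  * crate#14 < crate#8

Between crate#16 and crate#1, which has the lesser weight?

crate#1 < crate#15 and crate#15 < crate#12 give crate#1 < crate#12.
Then crate#12 < crate#14 extends the chain to crate#14.
Then crate#14 < crate#5 extends the chain to crate#5.
With crate#5 < crate#8: crate#1 < crate#15 < crate#12 < crate#14 < crate#5 < crate#8.
Then crate#8 < crate#9 extends the chain to crate#9.
Then crate#9 < crate#4 extends the chain to crate#4.
With crate#4 < crate#16: crate#1 < crate#15 < crate#12 < crate#14 < crate#5 < crate#8 < crate#9 < crate#4 < crate#16.
So crate#1 < crate#16; crate#1 is the lighter of the two.

crate#1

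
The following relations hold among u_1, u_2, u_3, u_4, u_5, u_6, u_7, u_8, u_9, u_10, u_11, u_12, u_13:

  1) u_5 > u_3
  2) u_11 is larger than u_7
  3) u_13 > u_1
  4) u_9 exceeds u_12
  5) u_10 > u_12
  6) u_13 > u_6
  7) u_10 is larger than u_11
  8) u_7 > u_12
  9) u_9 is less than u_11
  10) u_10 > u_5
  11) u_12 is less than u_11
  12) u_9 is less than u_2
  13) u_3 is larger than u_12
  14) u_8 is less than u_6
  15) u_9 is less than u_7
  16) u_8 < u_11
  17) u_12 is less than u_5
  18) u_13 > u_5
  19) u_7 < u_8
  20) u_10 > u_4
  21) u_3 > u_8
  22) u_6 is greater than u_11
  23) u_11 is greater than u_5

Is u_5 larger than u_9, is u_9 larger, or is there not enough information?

u_9 < u_7 and u_7 < u_8 give u_9 < u_8.
With u_8 < u_3: u_9 < u_7 < u_8 < u_3.
Then u_3 < u_5 extends the chain to u_5.
So u_5 is larger.

u_5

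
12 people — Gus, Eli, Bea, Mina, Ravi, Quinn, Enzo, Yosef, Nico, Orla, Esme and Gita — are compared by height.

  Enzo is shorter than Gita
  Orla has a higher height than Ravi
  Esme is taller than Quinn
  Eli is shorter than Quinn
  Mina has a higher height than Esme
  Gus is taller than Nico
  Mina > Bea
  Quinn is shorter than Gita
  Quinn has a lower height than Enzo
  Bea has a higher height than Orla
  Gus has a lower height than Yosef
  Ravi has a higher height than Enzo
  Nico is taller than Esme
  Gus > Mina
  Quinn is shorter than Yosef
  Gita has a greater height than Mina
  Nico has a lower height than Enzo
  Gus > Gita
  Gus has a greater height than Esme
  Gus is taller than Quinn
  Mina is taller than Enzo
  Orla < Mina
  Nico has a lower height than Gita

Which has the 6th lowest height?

Chaining the given pairs: Eli < Quinn < Esme < Nico < Enzo < Ravi < Orla < Bea < Mina < Gita < Gus < Yosef.
Counting 6 from the smallest end gives Ravi.

Ravi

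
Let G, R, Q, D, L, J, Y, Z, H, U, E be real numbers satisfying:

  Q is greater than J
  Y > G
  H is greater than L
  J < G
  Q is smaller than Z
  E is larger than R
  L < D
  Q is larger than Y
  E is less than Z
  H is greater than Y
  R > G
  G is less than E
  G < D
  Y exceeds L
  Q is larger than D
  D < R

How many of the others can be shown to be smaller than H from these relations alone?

From H the given relations immediately reach L, Y.
From those, G — 3 in total.
From those, J — 4 in total.
Nothing else is reachable below H; 4 in all.

4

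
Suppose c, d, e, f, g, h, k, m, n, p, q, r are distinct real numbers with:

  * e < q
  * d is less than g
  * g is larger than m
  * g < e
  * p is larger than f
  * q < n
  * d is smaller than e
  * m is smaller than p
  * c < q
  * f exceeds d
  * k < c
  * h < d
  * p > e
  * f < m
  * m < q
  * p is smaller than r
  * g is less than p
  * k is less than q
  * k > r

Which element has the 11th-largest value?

Piecing the relations together gives one ordering: h < d < f < m < g < e < p < r < k < c < q < n.
Counting 11 from the largest end gives d.

d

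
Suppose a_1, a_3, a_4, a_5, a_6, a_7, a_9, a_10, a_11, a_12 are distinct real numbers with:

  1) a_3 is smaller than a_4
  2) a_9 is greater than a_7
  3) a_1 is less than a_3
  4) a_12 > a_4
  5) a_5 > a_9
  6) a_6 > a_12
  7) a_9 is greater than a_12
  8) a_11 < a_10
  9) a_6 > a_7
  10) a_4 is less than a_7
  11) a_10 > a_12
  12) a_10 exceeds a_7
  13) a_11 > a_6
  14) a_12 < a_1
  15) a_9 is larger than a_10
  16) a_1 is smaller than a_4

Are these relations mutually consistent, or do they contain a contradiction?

Chaining the given relations yields a_12 < a_1 < a_3 < a_4, so a_12 < a_4. But one relation states a_4 < a_12. These cannot both hold.

inconsistent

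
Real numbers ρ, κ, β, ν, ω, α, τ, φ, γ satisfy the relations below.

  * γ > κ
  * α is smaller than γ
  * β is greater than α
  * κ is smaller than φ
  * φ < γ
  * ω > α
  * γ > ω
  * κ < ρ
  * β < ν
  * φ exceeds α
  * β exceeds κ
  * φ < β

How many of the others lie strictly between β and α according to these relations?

The relations place α below β. An element lies strictly between them when it is forced above α and also forced below β.
Above α: {ω, φ, γ, ν}. Below β: {κ, φ}.
Intersection: {φ} — 1.

1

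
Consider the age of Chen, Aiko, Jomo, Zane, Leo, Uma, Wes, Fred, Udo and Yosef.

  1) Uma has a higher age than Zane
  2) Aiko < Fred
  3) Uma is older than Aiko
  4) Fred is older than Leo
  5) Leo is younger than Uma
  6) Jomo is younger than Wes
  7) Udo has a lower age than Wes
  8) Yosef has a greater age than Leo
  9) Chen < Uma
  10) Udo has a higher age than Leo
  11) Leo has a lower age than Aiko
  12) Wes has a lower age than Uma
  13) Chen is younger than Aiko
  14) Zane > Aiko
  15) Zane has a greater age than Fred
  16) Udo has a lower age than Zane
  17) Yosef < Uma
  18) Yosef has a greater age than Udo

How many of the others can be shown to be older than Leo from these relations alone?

The elements the relations force above Leo are Udo, Yosef, Aiko, Wes, Fred, Zane, Uma — no chain reaches any other.
That is 7.

7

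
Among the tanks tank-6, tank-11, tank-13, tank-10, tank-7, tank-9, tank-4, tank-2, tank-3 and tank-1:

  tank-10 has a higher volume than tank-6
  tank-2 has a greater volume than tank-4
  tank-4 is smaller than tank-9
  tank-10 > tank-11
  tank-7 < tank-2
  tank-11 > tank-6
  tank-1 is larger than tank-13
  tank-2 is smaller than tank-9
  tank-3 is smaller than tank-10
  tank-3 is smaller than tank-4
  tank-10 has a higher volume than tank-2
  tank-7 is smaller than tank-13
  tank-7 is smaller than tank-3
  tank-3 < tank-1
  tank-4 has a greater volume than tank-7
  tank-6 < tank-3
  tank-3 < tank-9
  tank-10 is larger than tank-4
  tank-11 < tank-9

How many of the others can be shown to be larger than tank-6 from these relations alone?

Directly above tank-6: tank-3, tank-11, tank-10.
One step further: tank-4, tank-9, tank-1 (6 so far).
One step further: tank-2 (7 so far).
No other element is forced above tank-6 by the given relations, so the count is 7.

7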